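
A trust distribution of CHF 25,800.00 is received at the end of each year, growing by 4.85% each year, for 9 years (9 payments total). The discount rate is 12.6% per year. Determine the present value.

CHF 157,681.32

Periodic rate r = 0.126 per year.
Growing ordinary annuity: PV = PMT₁ × [1 − ((1+g)/(1+r))^n] / (r − g) = 25,800 × [1 − ((1+0.0485)/(1+r))^9] / (r − 0.0485) = CHF 157,681.32.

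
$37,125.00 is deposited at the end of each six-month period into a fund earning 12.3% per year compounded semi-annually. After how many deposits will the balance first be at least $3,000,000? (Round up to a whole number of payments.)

30 payments

Periodic rate r = 0.123/2 per half-year; n is counted in half-years.
Ordinary annuity FV: 3,000,000 = 37,125 × [((1+r)^n − 1)/r].
(1+r)^n = 1 + 3,000,000 × r / 37,125, so n = ln(1 + 3,000,000·r/37,125) / ln(1+r) = 29.94.
Round up to a whole number of payments: n = 30.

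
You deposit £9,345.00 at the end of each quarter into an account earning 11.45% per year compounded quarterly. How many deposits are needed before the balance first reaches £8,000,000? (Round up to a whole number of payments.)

Periodic rate r = 0.1145/4 per quarter; n is counted in quarters.
Ordinary annuity FV: 8,000,000 = 9,345 × [((1+r)^n − 1)/r].
(1+r)^n = 1 + 8,000,000 × r / 9,345, so n = ln(1 + 8,000,000·r/9,345) / ln(1+r) = 114.76.
Round up to a whole number of payments: n = 115.

115 payments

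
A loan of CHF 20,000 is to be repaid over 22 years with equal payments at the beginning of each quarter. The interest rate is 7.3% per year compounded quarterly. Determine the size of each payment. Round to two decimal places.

Level annuity due; solve PV = PMT × [(1 − (1+r)^−n)/r] × (1+r) for PMT.
Periodic rate r = 0.073/4 per quarter; n is counted in quarters.
With n = 88: PMT = 20,000 / ([(1 − (1+r)^−n)/r] × (1+r)) = CHF 450.11

CHF 450.11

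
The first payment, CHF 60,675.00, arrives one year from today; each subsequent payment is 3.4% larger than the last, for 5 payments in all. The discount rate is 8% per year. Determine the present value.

CHF 257,971.69

Periodic rate r = 0.08 per year.
Growing ordinary annuity: PV = PMT₁ × [1 − ((1+g)/(1+r))^n] / (r − g) = 60,675 × [1 − ((1+0.034)/(1+r))^5] / (r − 0.034) = CHF 257,971.69.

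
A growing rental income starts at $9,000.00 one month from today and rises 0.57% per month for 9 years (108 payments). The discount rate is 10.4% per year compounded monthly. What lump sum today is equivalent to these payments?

$826,627.62

Periodic rate r = 0.104/12 per month; n is counted in months.
Growing ordinary annuity: PV = PMT₁ × [1 − ((1+g)/(1+r))^n] / (r − g) = 9,000 × [1 − ((1+0.0057)/(1+r))^108] / (r − 0.0057) = $826,627.62.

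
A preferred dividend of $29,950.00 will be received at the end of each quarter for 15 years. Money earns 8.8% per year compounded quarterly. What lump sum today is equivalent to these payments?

$992,453.66

This is an ordinary annuity: 60 payments of $29,950.00 at the end of each quarter.
Periodic rate r = 0.088/4 per quarter; n is counted in quarters.
PV = PMT × [(1 − (1+r)^−n)/r] = 29,950 × [1 − (1+r)^−60] / r = $992,453.66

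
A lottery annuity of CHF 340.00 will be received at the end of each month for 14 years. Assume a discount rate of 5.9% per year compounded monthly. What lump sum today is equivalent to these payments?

This is an ordinary annuity: 168 payments of CHF 340.00 at the end of each month.
Periodic rate r = 0.059/12 per month; n is counted in months.
PV = PMT × [(1 − (1+r)^−n)/r] = 340 × [1 − (1+r)^−168] / r = CHF 38,816.43

CHF 38,816.43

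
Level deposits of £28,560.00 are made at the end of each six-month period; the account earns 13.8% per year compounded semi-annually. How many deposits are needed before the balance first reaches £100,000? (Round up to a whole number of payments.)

4 payments

Periodic rate r = 0.138/2 per half-year; n is counted in half-years.
Ordinary annuity FV: 100,000 = 28,560 × [((1+r)^n − 1)/r].
(1+r)^n = 1 + 100,000 × r / 28,560, so n = ln(1 + 100,000·r/28,560) / ln(1+r) = 3.24.
Round up to a whole number of payments: n = 4.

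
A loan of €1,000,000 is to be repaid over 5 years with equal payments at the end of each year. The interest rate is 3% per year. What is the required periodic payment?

Level ordinary annuity; solve PV = PMT × [(1 − (1+r)^−n)/r] for PMT.
Periodic rate r = 0.03 per year.
With n = 5: PMT = 1,000,000 / ([(1 − (1+r)^−n)/r]) = €218,354.57

€218,354.57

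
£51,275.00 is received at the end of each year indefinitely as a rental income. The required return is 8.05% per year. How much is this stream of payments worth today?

Periodic rate r = 0.0805 per year.
Level perpetuity: PV = PMT / r = 51,275 / (0.0805) = £636,956.52.

£636,956.52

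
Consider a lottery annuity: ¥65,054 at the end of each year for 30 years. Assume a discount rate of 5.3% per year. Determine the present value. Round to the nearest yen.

This is an ordinary annuity: 30 payments of ¥65,054 at the end of each year.
Periodic rate r = 0.053 per year.
PV = PMT × [(1 − (1+r)^−n)/r] = 65,054 × [1 − (1+r)^−30] / r = ¥966,730

¥966,730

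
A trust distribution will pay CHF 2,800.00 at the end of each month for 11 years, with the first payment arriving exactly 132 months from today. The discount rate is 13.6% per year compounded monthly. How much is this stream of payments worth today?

Ordinary annuity of 132 payments, first payment at period 132.
Periodic rate r = 0.136/12 per month; n is counted in months.
The ordinary-annuity PV formula values the stream one period before the first payment (period 131); discount that back 131 periods:
PV₀ = 2,800 × [1 − (1+r)^−132] / r × (1+r)^−131 = CHF 43,694.98

CHF 43,694.98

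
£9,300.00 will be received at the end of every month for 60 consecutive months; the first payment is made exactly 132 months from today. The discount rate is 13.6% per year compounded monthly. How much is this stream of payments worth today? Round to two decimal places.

Ordinary annuity of 60 payments, first payment at period 132.
Periodic rate r = 0.136/12 per month; n is counted in months.
The ordinary-annuity PV formula values the stream one period before the first payment (period 131); discount that back 131 periods:
PV₀ = 9,300 × [1 − (1+r)^−60] / r × (1+r)^−131 = £92,138.51

£92,138.51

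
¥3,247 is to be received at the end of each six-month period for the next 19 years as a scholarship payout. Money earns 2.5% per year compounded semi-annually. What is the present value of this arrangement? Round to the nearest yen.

¥97,743

This is an ordinary annuity: 38 payments of ¥3,247 at the end of each six-month period.
Periodic rate r = 0.025/2 per half-year; n is counted in half-years.
PV = PMT × [(1 − (1+r)^−n)/r] = 3,247 × [1 − (1+r)^−38] / r = ¥97,743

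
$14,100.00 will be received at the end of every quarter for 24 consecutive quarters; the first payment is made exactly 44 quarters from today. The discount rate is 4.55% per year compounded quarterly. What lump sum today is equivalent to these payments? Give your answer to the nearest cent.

$181,189.41

Ordinary annuity of 24 payments, first payment at period 44.
Periodic rate r = 0.0455/4 per quarter; n is counted in quarters.
The ordinary-annuity PV formula values the stream one period before the first payment (period 43); discount that back 43 periods:
PV₀ = 14,100 × [1 − (1+r)^−24] / r × (1+r)^−43 = $181,189.41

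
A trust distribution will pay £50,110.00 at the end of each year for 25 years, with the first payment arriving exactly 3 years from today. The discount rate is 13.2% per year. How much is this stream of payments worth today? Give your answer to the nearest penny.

£282,899.01

Ordinary annuity of 25 payments, first payment at period 3.
Periodic rate r = 0.132 per year.
The ordinary-annuity PV formula values the stream one period before the first payment (period 2); discount that back 2 periods:
PV₀ = 50,110 × [1 − (1+r)^−25] / r × (1+r)^−2 = £282,899.01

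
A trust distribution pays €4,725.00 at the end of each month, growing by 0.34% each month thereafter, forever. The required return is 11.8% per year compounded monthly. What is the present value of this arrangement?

€734,455.96

Periodic rate r = 0.118/12 per month.
Growing perpetuity (Gordon): PV = PMT₁ / (r − g) = 4,725 / (r − 0.0034) = €734,455.96.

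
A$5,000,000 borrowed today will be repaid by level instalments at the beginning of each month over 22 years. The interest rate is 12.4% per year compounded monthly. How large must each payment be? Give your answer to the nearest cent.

A$54,767.76

Level annuity due; solve PV = PMT × [(1 − (1+r)^−n)/r] × (1+r) for PMT.
Periodic rate r = 0.124/12 per month; n is counted in months.
With n = 264: PMT = 5,000,000 / ([(1 − (1+r)^−n)/r] × (1+r)) = A$54,767.76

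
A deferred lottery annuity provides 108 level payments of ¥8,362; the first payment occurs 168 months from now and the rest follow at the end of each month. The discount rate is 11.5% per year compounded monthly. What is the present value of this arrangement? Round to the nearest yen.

Ordinary annuity of 108 payments, first payment at period 168.
Periodic rate r = 0.115/12 per month; n is counted in months.
The ordinary-annuity PV formula values the stream one period before the first payment (period 167); discount that back 167 periods:
PV₀ = 8,362 × [1 − (1+r)^−108] / r × (1+r)^−167 = ¥114,097

¥114,097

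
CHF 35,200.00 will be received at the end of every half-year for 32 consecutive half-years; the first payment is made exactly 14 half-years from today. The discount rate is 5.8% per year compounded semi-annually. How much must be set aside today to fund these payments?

CHF 501,722.41

Ordinary annuity of 32 payments, first payment at period 14.
Periodic rate r = 0.058/2 per half-year; n is counted in half-years.
The ordinary-annuity PV formula values the stream one period before the first payment (period 13); discount that back 13 periods:
PV₀ = 35,200 × [1 − (1+r)^−32] / r × (1+r)^−13 = CHF 501,722.41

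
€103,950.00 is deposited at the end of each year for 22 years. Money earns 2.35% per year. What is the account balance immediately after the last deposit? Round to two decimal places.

€2,950,360.28

This is an ordinary annuity: 22 deposits of €103,950.00 at the end of each year.
Periodic rate r = 0.0235 per year.
FV = PMT × [((1+r)^n − 1)/r] = 103,950 × [(1+r)^22 − 1] / r = €2,950,360.28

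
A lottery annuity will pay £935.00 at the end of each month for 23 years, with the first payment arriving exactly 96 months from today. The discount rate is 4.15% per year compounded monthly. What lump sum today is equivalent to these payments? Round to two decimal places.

£119,654.94

Ordinary annuity of 276 payments, first payment at period 96.
Periodic rate r = 0.0415/12 per month; n is counted in months.
The ordinary-annuity PV formula values the stream one period before the first payment (period 95); discount that back 95 periods:
PV₀ = 935 × [1 − (1+r)^−276] / r × (1+r)^−95 = £119,654.94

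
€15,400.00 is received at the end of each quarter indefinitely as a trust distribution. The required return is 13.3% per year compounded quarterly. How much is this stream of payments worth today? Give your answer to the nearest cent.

Periodic rate r = 0.133/4 per quarter.
Level perpetuity: PV = PMT / r = 15,400 / (0.133/4) = €463,157.89.

€463,157.89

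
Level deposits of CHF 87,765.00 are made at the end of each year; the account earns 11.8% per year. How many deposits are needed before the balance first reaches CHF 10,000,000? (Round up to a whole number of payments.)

24 payments

Periodic rate r = 0.118 per year.
Ordinary annuity FV: 10,000,000 = 87,765 × [((1+r)^n − 1)/r].
(1+r)^n = 1 + 10,000,000 × r / 87,765, so n = ln(1 + 10,000,000·r/87,765) / ln(1+r) = 23.94.
Round up to a whole number of payments: n = 24.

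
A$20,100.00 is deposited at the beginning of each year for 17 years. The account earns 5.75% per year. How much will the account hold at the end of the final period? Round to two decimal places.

This is an annuity due: 17 deposits of A$20,100.00 at the beginning of each year.
Periodic rate r = 0.0575 per year.
FV = PMT × [((1+r)^n − 1)/r] × (1+r) = 20,100 × [(1+r)^17 − 1] / r × (1+r) = A$586,592.56

A$586,592.56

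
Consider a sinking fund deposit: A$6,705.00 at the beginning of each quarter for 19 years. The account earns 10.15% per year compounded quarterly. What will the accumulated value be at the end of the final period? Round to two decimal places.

This is an annuity due: 76 deposits of A$6,705.00 at the beginning of each quarter.
Periodic rate r = 0.1015/4 per quarter; n is counted in quarters.
FV = PMT × [((1+r)^n − 1)/r] × (1+r) = 6,705 × [(1+r)^76 − 1] / r × (1+r) = A$1,548,602.38

A$1,548,602.38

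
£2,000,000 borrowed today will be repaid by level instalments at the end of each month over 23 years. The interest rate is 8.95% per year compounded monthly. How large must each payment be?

£17,118.52

Level ordinary annuity; solve PV = PMT × [(1 − (1+r)^−n)/r] for PMT.
Periodic rate r = 0.0895/12 per month; n is counted in months.
With n = 276: PMT = 2,000,000 / ([(1 − (1+r)^−n)/r]) = £17,118.52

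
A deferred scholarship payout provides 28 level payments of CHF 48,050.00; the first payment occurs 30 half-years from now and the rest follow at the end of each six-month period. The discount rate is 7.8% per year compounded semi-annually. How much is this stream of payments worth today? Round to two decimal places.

Ordinary annuity of 28 payments, first payment at period 30.
Periodic rate r = 0.078/2 per half-year; n is counted in half-years.
The ordinary-annuity PV formula values the stream one period before the first payment (period 29); discount that back 29 periods:
PV₀ = 48,050 × [1 − (1+r)^−28] / r × (1+r)^−29 = CHF 267,066.51

CHF 267,066.51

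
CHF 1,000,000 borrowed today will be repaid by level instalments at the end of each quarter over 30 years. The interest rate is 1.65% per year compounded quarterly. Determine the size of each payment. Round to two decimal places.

Level ordinary annuity; solve PV = PMT × [(1 − (1+r)^−n)/r] for PMT.
Periodic rate r = 0.0165/4 per quarter; n is counted in quarters.
With n = 120: PMT = 1,000,000 / ([(1 − (1+r)^−n)/r]) = CHF 10,582.13

CHF 10,582.13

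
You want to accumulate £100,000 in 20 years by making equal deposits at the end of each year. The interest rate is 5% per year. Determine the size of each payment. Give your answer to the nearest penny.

Level ordinary annuity; solve FV = PMT × [((1+r)^n − 1)/r] for PMT.
Periodic rate r = 0.05 per year.
With n = 20: PMT = 100,000 / ([((1+r)^n − 1)/r]) = £3,024.26

£3,024.26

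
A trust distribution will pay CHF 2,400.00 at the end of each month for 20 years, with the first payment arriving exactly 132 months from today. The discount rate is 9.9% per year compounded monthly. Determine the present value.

Ordinary annuity of 240 payments, first payment at period 132.
Periodic rate r = 0.099/12 per month; n is counted in months.
The ordinary-annuity PV formula values the stream one period before the first payment (period 131); discount that back 131 periods:
PV₀ = 2,400 × [1 − (1+r)^−240] / r × (1+r)^−131 = CHF 85,353.96

CHF 85,353.96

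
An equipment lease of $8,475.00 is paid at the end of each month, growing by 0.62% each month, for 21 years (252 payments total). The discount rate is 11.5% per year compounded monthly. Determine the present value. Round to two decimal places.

Periodic rate r = 0.115/12 per month; n is counted in months.
Growing ordinary annuity: PV = PMT₁ × [1 − ((1+g)/(1+r))^n] / (r − g) = 8,475 × [1 − ((1+0.0062)/(1+r))^252] / (r − 0.0062) = $1,429,911.56.

$1,429,911.56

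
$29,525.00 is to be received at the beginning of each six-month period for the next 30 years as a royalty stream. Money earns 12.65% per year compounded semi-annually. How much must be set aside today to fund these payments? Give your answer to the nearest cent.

This is an annuity due: 60 payments of $29,525.00 at the beginning of each six-month period.
Periodic rate r = 0.1265/2 per half-year; n is counted in half-years.
PV = PMT × [(1 − (1+r)^−n)/r] × (1+r) = 29,525 × [1 − (1+r)^−60] / r × (1+r) = $483,802.35

$483,802.35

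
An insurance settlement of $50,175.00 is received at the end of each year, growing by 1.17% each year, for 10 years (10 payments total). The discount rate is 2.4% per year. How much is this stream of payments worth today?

Periodic rate r = 0.024 per year.
Growing ordinary annuity: PV = PMT₁ × [1 − ((1+g)/(1+r))^n] / (r − g) = 50,175 × [1 − ((1+0.0117)/(1+r))^10] / (r − 0.0117) = $464,335.70.

$464,335.70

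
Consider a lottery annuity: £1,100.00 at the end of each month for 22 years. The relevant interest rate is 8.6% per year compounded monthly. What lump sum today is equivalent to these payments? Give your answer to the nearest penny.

This is an ordinary annuity: 264 payments of £1,100.00 at the end of each month.
Periodic rate r = 0.086/12 per month; n is counted in months.
PV = PMT × [(1 − (1+r)^−n)/r] = 1,100 × [1 − (1+r)^−264] / r = £130,190.26

£130,190.26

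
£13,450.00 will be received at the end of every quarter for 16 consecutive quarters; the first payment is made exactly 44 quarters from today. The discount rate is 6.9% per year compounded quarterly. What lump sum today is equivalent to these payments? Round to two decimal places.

Ordinary annuity of 16 payments, first payment at period 44.
Periodic rate r = 0.069/4 per quarter; n is counted in quarters.
The ordinary-annuity PV formula values the stream one period before the first payment (period 43); discount that back 43 periods:
PV₀ = 13,450 × [1 − (1+r)^−16] / r × (1+r)^−43 = £89,467.38

£89,467.38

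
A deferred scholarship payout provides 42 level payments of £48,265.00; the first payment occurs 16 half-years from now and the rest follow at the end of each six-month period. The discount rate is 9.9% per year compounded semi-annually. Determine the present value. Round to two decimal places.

£410,287.99

Ordinary annuity of 42 payments, first payment at period 16.
Periodic rate r = 0.099/2 per half-year; n is counted in half-years.
The ordinary-annuity PV formula values the stream one period before the first payment (period 15); discount that back 15 periods:
PV₀ = 48,265 × [1 − (1+r)^−42] / r × (1+r)^−15 = £410,287.99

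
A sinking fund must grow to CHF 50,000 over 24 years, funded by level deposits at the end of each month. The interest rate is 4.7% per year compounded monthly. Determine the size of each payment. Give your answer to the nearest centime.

CHF 94.03

Level ordinary annuity; solve FV = PMT × [((1+r)^n − 1)/r] for PMT.
Periodic rate r = 0.047/12 per month; n is counted in months.
With n = 288: PMT = 50,000 / ([((1+r)^n − 1)/r]) = CHF 94.03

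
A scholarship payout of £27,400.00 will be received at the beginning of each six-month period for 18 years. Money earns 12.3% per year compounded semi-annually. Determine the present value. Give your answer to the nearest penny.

This is an annuity due: 36 payments of £27,400.00 at the beginning of each six-month period.
Periodic rate r = 0.123/2 per half-year; n is counted in half-years.
PV = PMT × [(1 − (1+r)^−n)/r] × (1+r) = 27,400 × [1 − (1+r)^−36] / r × (1+r) = £417,761.95

£417,761.95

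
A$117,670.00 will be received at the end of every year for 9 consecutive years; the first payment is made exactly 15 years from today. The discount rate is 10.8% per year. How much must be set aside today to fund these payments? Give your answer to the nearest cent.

A$156,232.36

Ordinary annuity of 9 payments, first payment at period 15.
Periodic rate r = 0.108 per year.
The ordinary-annuity PV formula values the stream one period before the first payment (period 14); discount that back 14 periods:
PV₀ = 117,670 × [1 − (1+r)^−9] / r × (1+r)^−14 = A$156,232.36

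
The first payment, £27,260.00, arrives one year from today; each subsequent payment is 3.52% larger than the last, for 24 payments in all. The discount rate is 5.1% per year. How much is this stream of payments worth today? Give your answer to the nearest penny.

Periodic rate r = 0.051 per year.
Growing ordinary annuity: PV = PMT₁ × [1 − ((1+g)/(1+r))^n] / (r − g) = 27,260 × [1 − ((1+0.0352)/(1+r))^24] / (r − 0.0352) = £525,856.10.

£525,856.10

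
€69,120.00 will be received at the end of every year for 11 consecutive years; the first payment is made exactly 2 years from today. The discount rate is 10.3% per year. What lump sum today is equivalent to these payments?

Ordinary annuity of 11 payments, first payment at period 2.
Periodic rate r = 0.103 per year.
The ordinary-annuity PV formula values the stream one period before the first payment (period 1); discount that back 1 periods:
PV₀ = 69,120 × [1 − (1+r)^−11] / r × (1+r)^−1 = €401,454.92

€401,454.92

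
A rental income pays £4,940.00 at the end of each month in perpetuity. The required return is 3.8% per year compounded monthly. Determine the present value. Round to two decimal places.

Periodic rate r = 0.038/12 per month.
Level perpetuity: PV = PMT / r = 4,940 / (0.038/12) = £1,560,000.00.

£1,560,000.00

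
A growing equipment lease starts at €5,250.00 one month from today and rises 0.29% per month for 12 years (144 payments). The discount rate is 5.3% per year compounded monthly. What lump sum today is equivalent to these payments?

Periodic rate r = 0.053/12 per month; n is counted in months.
Growing ordinary annuity: PV = PMT₁ × [1 − ((1+g)/(1+r))^n] / (r − g) = 5,250 × [1 − ((1+0.0029)/(1+r))^144] / (r − 0.0029) = €676,924.76.

€676,924.76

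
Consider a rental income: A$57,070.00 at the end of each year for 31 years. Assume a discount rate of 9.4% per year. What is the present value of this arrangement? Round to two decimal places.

A$569,652.54

This is an ordinary annuity: 31 payments of A$57,070.00 at the end of each year.
Periodic rate r = 0.094 per year.
PV = PMT × [(1 − (1+r)^−n)/r] = 57,070 × [1 − (1+r)^−31] / r = A$569,652.54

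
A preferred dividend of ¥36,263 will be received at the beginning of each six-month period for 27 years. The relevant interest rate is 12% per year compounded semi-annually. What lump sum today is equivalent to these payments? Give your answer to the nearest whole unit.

This is an annuity due: 54 payments of ¥36,263 at the beginning of each six-month period.
Periodic rate r = 0.12/2 per half-year; n is counted in half-years.
PV = PMT × [(1 − (1+r)^−n)/r] × (1+r) = 36,263 × [1 − (1+r)^−54] / r × (1+r) = ¥613,098

¥613,098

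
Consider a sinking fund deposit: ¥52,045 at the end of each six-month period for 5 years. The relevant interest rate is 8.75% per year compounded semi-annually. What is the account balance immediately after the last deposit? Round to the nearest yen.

This is an ordinary annuity: 10 deposits of ¥52,045 at the end of each six-month period.
Periodic rate r = 0.0875/2 per half-year; n is counted in half-years.
FV = PMT × [((1+r)^n − 1)/r] = 52,045 × [(1+r)^10 − 1] / r = ¥635,833

¥635,833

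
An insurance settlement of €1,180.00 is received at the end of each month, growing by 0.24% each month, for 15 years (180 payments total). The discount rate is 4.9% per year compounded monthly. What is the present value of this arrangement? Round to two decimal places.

€182,732.33

Periodic rate r = 0.049/12 per month; n is counted in months.
Growing ordinary annuity: PV = PMT₁ × [1 − ((1+g)/(1+r))^n] / (r − g) = 1,180 × [1 − ((1+0.0024)/(1+r))^180] / (r − 0.0024) = €182,732.33.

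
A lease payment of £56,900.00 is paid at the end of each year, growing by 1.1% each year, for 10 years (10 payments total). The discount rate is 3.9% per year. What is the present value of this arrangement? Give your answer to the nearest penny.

£485,783.90

Periodic rate r = 0.039 per year.
Growing ordinary annuity: PV = PMT₁ × [1 − ((1+g)/(1+r))^n] / (r − g) = 56,900 × [1 − ((1+0.011)/(1+r))^10] / (r − 0.011) = £485,783.90.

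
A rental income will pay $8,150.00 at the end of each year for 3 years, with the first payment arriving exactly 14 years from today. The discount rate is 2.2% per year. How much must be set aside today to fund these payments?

Ordinary annuity of 3 payments, first payment at period 14.
Periodic rate r = 0.022 per year.
The ordinary-annuity PV formula values the stream one period before the first payment (period 13); discount that back 13 periods:
PV₀ = 8,150 × [1 − (1+r)^−3] / r × (1+r)^−13 = $17,643.47

$17,643.47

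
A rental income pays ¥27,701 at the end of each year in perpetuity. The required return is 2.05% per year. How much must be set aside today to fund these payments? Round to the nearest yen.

¥1,351,268

Periodic rate r = 0.0205 per year.
Level perpetuity: PV = PMT / r = 27,701 / (0.0205) = ¥1,351,268.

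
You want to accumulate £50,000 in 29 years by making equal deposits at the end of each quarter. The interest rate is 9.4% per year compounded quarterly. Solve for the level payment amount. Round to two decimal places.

Level ordinary annuity; solve FV = PMT × [((1+r)^n − 1)/r] for PMT.
Periodic rate r = 0.094/4 per quarter; n is counted in quarters.
With n = 116: PMT = 50,000 / ([((1+r)^n − 1)/r]) = £85.16

£85.16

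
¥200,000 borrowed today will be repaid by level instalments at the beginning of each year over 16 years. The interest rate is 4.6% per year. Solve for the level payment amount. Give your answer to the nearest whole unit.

Level annuity due; solve PV = PMT × [(1 − (1+r)^−n)/r] × (1+r) for PMT.
Periodic rate r = 0.046 per year.
With n = 16: PMT = 200,000 / ([(1 − (1+r)^−n)/r] × (1+r)) = ¥17,144

¥17,144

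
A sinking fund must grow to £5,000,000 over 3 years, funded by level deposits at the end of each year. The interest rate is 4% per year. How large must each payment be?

£1,601,742.70

Level ordinary annuity; solve FV = PMT × [((1+r)^n − 1)/r] for PMT.
Periodic rate r = 0.04 per year.
With n = 3: PMT = 5,000,000 / ([((1+r)^n − 1)/r]) = £1,601,742.70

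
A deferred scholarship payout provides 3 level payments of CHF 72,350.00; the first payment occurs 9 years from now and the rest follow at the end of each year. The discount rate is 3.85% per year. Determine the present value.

Ordinary annuity of 3 payments, first payment at period 9.
Periodic rate r = 0.0385 per year.
The ordinary-annuity PV formula values the stream one period before the first payment (period 8); discount that back 8 periods:
PV₀ = 72,350 × [1 − (1+r)^−3] / r × (1+r)^−8 = CHF 148,833.73

CHF 148,833.73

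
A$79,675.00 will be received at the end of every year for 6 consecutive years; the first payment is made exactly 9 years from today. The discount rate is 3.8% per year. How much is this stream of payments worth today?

Ordinary annuity of 6 payments, first payment at period 9.
Periodic rate r = 0.038 per year.
The ordinary-annuity PV formula values the stream one period before the first payment (period 8); discount that back 8 periods:
PV₀ = 79,675 × [1 − (1+r)^−6] / r × (1+r)^−8 = A$311,949.54

A$311,949.54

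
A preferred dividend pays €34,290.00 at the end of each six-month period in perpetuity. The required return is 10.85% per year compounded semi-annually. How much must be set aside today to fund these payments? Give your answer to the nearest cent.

Periodic rate r = 0.1085/2 per half-year.
Level perpetuity: PV = PMT / r = 34,290 / (0.1085/2) = €632,073.73.

€632,073.73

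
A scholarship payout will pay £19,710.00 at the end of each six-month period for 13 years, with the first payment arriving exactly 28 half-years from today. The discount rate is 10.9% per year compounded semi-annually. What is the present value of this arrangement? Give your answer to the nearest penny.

Ordinary annuity of 26 payments, first payment at period 28.
Periodic rate r = 0.109/2 per half-year; n is counted in half-years.
The ordinary-annuity PV formula values the stream one period before the first payment (period 27); discount that back 27 periods:
PV₀ = 19,710 × [1 − (1+r)^−26] / r × (1+r)^−27 = £64,586.22

£64,586.22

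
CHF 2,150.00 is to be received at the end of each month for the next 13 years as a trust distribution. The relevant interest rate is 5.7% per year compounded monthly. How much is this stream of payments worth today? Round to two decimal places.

This is an ordinary annuity: 156 payments of CHF 2,150.00 at the end of each month.
Periodic rate r = 0.057/12 per month; n is counted in months.
PV = PMT × [(1 − (1+r)^−n)/r] = 2,150 × [1 − (1+r)^−156] / r = CHF 236,511.79

CHF 236,511.79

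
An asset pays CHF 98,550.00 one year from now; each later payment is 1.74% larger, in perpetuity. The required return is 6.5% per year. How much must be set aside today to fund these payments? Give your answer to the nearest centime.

CHF 2,070,378.15

Periodic rate r = 0.065 per year.
Growing perpetuity (Gordon): PV = PMT₁ / (r − g) = 98,550 / (r − 0.0174) = CHF 2,070,378.15.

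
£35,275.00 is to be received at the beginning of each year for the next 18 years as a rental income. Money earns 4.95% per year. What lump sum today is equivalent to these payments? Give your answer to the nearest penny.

£434,457.02

This is an annuity due: 18 payments of £35,275.00 at the beginning of each year.
Periodic rate r = 0.0495 per year.
PV = PMT × [(1 − (1+r)^−n)/r] × (1+r) = 35,275 × [1 − (1+r)^−18] / r × (1+r) = £434,457.02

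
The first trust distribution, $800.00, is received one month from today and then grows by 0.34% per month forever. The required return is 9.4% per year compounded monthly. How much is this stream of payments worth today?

Periodic rate r = 0.094/12 per month.
Growing perpetuity (Gordon): PV = PMT₁ / (r − g) = 800 / (r − 0.0034) = $180,451.13.

$180,451.13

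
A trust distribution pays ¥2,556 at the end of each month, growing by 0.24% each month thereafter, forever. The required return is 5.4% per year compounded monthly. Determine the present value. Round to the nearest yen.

¥1,217,143

Periodic rate r = 0.054/12 per month.
Growing perpetuity (Gordon): PV = PMT₁ / (r − g) = 2,556 / (r − 0.0024) = ¥1,217,143.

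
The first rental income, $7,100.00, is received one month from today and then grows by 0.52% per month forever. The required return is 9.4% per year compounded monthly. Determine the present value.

Periodic rate r = 0.094/12 per month.
Growing perpetuity (Gordon): PV = PMT₁ / (r − g) = 7,100 / (r − 0.0052) = $2,696,202.53.

$2,696,202.53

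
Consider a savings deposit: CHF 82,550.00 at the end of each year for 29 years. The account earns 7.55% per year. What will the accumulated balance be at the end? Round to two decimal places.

This is an ordinary annuity: 29 deposits of CHF 82,550.00 at the end of each year.
Periodic rate r = 0.0755 per year.
FV = PMT × [((1+r)^n − 1)/r] = 82,550 × [(1+r)^29 − 1] / r = CHF 7,932,140.85

CHF 7,932,140.85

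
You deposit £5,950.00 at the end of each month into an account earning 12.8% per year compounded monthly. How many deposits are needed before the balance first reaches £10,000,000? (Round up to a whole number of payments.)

Periodic rate r = 0.128/12 per month; n is counted in months.
Ordinary annuity FV: 10,000,000 = 5,950 × [((1+r)^n − 1)/r].
(1+r)^n = 1 + 10,000,000 × r / 5,950, so n = ln(1 + 10,000,000·r/5,950) / ln(1+r) = 277.15.
Round up to a whole number of payments: n = 278.

278 payments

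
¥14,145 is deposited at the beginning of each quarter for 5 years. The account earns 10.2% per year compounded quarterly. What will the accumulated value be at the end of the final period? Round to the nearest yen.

This is an annuity due: 20 deposits of ¥14,145 at the beginning of each quarter.
Periodic rate r = 0.102/4 per quarter; n is counted in quarters.
FV = PMT × [((1+r)^n − 1)/r] × (1+r) = 14,145 × [(1+r)^20 − 1] / r × (1+r) = ¥372,414

¥372,414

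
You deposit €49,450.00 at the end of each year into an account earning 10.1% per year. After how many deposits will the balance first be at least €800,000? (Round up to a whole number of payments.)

11 payments

Periodic rate r = 0.101 per year.
Ordinary annuity FV: 800,000 = 49,450 × [((1+r)^n − 1)/r].
(1+r)^n = 1 + 800,000 × r / 49,450, so n = ln(1 + 800,000·r/49,450) / ln(1+r) = 10.07.
Round up to a whole number of payments: n = 11.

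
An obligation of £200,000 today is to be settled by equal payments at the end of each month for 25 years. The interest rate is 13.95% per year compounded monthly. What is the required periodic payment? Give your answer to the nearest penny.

£2,399.87

Level ordinary annuity; solve PV = PMT × [(1 − (1+r)^−n)/r] for PMT.
Periodic rate r = 0.1395/12 per month; n is counted in months.
With n = 300: PMT = 200,000 / ([(1 − (1+r)^−n)/r]) = £2,399.87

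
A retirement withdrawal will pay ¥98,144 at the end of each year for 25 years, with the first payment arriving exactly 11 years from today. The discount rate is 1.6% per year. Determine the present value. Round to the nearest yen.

¥1,714,312

Ordinary annuity of 25 payments, first payment at period 11.
Periodic rate r = 0.016 per year.
The ordinary-annuity PV formula values the stream one period before the first payment (period 10); discount that back 10 periods:
PV₀ = 98,144 × [1 − (1+r)^−25] / r × (1+r)^−10 = ¥1,714,312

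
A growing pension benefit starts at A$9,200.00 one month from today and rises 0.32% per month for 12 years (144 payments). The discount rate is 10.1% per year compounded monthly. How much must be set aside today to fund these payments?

Periodic rate r = 0.101/12 per month; n is counted in months.
Growing ordinary annuity: PV = PMT₁ × [1 − ((1+g)/(1+r))^n] / (r − g) = 9,200 × [1 − ((1+0.0032)/(1+r))^144] / (r − 0.0032) = A$927,906.03.

A$927,906.03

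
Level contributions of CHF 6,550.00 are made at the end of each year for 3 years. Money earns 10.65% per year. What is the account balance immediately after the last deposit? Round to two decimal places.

This is an ordinary annuity: 3 deposits of CHF 6,550.00 at the end of each year.
Periodic rate r = 0.1065 per year.
FV = PMT × [((1+r)^n − 1)/r] = 6,550 × [(1+r)^3 − 1] / r = CHF 21,817.02

CHF 21,817.02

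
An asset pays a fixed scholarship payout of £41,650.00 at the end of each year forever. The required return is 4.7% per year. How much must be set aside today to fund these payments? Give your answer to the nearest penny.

Periodic rate r = 0.047 per year.
Level perpetuity: PV = PMT / r = 41,650 / (0.047) = £886,170.21.

£886,170.21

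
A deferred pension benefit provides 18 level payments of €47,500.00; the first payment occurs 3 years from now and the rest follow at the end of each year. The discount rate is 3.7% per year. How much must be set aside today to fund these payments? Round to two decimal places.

€573,057.65

Ordinary annuity of 18 payments, first payment at period 3.
Periodic rate r = 0.037 per year.
The ordinary-annuity PV formula values the stream one period before the first payment (period 2); discount that back 2 periods:
PV₀ = 47,500 × [1 − (1+r)^−18] / r × (1+r)^−2 = €573,057.65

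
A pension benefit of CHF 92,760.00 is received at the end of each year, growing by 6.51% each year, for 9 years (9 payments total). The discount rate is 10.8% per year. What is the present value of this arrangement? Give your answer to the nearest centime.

CHF 646,726.85

Periodic rate r = 0.108 per year.
Growing ordinary annuity: PV = PMT₁ × [1 − ((1+g)/(1+r))^n] / (r − g) = 92,760 × [1 − ((1+0.0651)/(1+r))^9] / (r − 0.0651) = CHF 646,726.85.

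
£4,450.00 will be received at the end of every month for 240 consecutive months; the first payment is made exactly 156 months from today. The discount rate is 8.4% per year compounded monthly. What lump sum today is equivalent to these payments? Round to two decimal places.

Ordinary annuity of 240 payments, first payment at period 156.
Periodic rate r = 0.084/12 per month; n is counted in months.
The ordinary-annuity PV formula values the stream one period before the first payment (period 155); discount that back 155 periods:
PV₀ = 4,450 × [1 − (1+r)^−240] / r × (1+r)^−155 = £175,200.17

£175,200.17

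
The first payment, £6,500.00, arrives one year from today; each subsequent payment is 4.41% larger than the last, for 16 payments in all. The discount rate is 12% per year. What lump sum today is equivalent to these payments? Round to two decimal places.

Periodic rate r = 0.12 per year.
Growing ordinary annuity: PV = PMT₁ × [1 − ((1+g)/(1+r))^n] / (r − g) = 6,500 × [1 − ((1+0.0441)/(1+r))^16] / (r − 0.0441) = £57,774.15.

£57,774.15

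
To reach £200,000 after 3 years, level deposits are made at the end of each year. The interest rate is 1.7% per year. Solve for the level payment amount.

Level ordinary annuity; solve FV = PMT × [((1+r)^n − 1)/r] for PMT.
Periodic rate r = 0.017 per year.
With n = 3: PMT = 200,000 / ([((1+r)^n − 1)/r]) = £65,546.07

£65,546.07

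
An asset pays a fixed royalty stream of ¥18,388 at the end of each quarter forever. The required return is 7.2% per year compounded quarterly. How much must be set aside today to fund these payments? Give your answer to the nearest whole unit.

Periodic rate r = 0.072/4 per quarter.
Level perpetuity: PV = PMT / r = 18,388 / (0.072/4) = ¥1,021,556.

¥1,021,556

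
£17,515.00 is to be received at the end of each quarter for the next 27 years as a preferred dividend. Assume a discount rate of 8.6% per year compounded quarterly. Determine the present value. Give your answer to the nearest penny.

£732,761.78

This is an ordinary annuity: 108 payments of £17,515.00 at the end of each quarter.
Periodic rate r = 0.086/4 per quarter; n is counted in quarters.
PV = PMT × [(1 − (1+r)^−n)/r] = 17,515 × [1 − (1+r)^−108] / r = £732,761.78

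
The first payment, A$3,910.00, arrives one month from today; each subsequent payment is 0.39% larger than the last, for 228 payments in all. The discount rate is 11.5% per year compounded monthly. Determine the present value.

Periodic rate r = 0.115/12 per month; n is counted in months.
Growing ordinary annuity: PV = PMT₁ × [1 − ((1+g)/(1+r))^n] / (r − g) = 3,910 × [1 − ((1+0.0039)/(1+r))^228] / (r − 0.0039) = A$498,051.65.

A$498,051.65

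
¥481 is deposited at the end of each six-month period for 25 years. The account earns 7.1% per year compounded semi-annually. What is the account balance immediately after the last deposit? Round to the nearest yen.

This is an ordinary annuity: 50 deposits of ¥481 at the end of each six-month period.
Periodic rate r = 0.071/2 per half-year; n is counted in half-years.
FV = PMT × [((1+r)^n − 1)/r] = 481 × [(1+r)^50 − 1] / r = ¥63,972

¥63,972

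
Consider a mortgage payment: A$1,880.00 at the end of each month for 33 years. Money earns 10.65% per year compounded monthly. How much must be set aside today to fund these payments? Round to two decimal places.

A$205,427.82

This is an ordinary annuity: 396 payments of A$1,880.00 at the end of each month.
Periodic rate r = 0.1065/12 per month; n is counted in months.
PV = PMT × [(1 − (1+r)^−n)/r] = 1,880 × [1 − (1+r)^−396] / r = A$205,427.82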